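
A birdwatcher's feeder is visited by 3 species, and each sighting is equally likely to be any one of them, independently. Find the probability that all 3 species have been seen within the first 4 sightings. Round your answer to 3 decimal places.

0.444

By inclusion–exclusion over which species are missing,
P(all seen) = Σ_{j=0}^{3} (-1)^j C(3,j)((3-j)/3)^4
= 1.0000 - 0.5926 + 0.0370 - 0.0000
= 0.4444.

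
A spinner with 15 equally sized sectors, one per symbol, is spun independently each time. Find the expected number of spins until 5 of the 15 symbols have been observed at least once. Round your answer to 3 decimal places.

5.839

With k distinct symbols already seen, the next new one arrives after an expected 15/(15-k) spins.
Sum over k = 0,...,4: E = 15/15 + 15/14 + 15/13 + 15/12 + 15/11 = 5.8389.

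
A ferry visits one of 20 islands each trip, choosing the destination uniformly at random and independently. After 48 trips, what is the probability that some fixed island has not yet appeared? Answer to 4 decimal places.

Each trip misses the fixed island with probability (20-1)/20 = 19/20, independently.
P(still missing after 48) = (19/20)^48 = 0.08526.

0.0853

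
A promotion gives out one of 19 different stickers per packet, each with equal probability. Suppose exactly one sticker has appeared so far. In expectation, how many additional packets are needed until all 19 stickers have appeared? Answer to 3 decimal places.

From k distinct to k+1 distinct takes on average 19/(19-k) packets.
Sum over k = 1,...,18: E = 19/18 + 19/17 + 19/16 + ... + 19/2 + 19/1 = 66.4071.

66.407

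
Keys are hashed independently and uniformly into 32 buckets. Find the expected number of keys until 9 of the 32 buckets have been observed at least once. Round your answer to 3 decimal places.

10.375

Going from k to k+1 distinct takes a geometric number of keys with mean 32/(32-k).
Sum over k = 0,...,8: E = 32/32 + 32/31 + 32/30 + ... + 32/25 + 32/24 = 10.3745.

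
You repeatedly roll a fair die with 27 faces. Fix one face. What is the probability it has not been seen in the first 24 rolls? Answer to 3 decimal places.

0.404

On each roll the fixed face fails to appear with probability 26/27.
P(still missing after 24) = (26/27)^24 = 0.4042.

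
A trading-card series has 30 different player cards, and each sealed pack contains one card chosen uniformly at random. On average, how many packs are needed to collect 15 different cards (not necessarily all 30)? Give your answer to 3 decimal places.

With k distinct cards already seen, the next new one arrives after an expected 30/(30-k) packs.
Sum over k = 0,...,14: E = 30/30 + 30/29 + 30/28 + ... + 30/17 + 30/16 = 20.3027.

20.303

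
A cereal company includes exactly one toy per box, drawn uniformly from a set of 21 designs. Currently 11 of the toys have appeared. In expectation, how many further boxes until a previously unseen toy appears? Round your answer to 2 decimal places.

2.10

The number of boxes until the next new toy is geometric with success probability 10/21, so its mean is 21/10.
E = 21/10 = 2.100.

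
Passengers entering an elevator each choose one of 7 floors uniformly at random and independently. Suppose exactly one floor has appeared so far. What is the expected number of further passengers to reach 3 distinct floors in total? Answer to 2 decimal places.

2.57

The wait to go from k to k+1 distinct floors is geometric with mean 7/(7-k).
Sum over k = 1,...,2: E = 7/6 + 7/5 = 2.567.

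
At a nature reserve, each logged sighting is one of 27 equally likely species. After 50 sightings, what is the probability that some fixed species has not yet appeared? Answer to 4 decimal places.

0.1515

Each sighting misses the fixed species with probability (27-1)/27 = 26/27, independently.
P(still missing after 50) = (26/27)^50 = 0.15152.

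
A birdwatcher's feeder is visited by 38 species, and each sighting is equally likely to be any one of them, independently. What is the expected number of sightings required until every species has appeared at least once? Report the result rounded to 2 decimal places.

After k distinct species have appeared, the next sighting gives a new one with probability (38-k)/38, so the expected wait for the (k+1)-th is 38/(38-k).
E[T] = 38/38 + 38/37 + 38/36 + ... + 38/2 + 38/1 = 38·H_{38}.
H_{38} = 4.228, so E[T] = 160.660.

160.66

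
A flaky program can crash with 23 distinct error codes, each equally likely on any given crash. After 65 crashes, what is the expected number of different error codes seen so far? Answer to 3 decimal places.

21.721

For each error code, P(seen in 65 crashes) = 1 - (22/23)^65 = 0.9444.
By linearity of expectation, E[distinct seen] = 23·(1 - (22/23)^65) = 21.7209.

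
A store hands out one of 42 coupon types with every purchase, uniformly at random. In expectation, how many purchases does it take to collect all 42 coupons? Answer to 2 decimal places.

181.72

The wait to go from k to k+1 distinct coupons is geometric with mean 42/(42-k).
E[T] = 42/42 + 42/41 + 42/40 + ... + 42/2 + 42/1 = 42·H_{42}.
H_{42} = 4.327, so E[T] = 181.723.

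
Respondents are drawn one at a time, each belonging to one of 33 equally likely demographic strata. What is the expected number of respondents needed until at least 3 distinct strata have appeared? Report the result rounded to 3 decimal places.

Going from k to k+1 distinct takes a geometric number of respondents with mean 33/(33-k).
Sum over k = 0,...,2: E = 33/33 + 33/32 + 33/31 = 3.0958.

3.096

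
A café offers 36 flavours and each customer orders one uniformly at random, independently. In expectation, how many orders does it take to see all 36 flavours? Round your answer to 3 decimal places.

After k distinct flavours have appeared, the next order gives a new one with probability (36-k)/36, so the expected wait for the (k+1)-th is 36/(36-k).
E[T] = 36/36 + 36/35 + 36/34 + ... + 36/2 + 36/1 = 36·H_{36}.
H_{36} = 4.1746, so E[T] = 150.2841.

150.284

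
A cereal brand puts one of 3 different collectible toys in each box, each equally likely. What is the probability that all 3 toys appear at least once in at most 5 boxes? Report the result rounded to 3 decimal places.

0.617

By inclusion–exclusion over which toys are missing,
P(all seen) = Σ_{j=0}^{3} (-1)^j C(3,j)((3-j)/3)^5
= 1.0000 - 0.3951 + 0.0123 - 0.0000
= 0.6173.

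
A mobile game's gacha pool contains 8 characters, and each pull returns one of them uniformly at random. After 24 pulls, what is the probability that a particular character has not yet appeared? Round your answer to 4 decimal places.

0.0406

On each pull the fixed character fails to appear with probability 7/8.
P(still missing after 24) = (7/8)^24 = 0.04057.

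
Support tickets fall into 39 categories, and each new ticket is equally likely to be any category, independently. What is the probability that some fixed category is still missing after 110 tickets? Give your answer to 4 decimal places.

0.0574

Each ticket misses the fixed category with probability (39-1)/39 = 38/39, independently.
P(still missing after 110) = (38/39)^110 = 0.05742.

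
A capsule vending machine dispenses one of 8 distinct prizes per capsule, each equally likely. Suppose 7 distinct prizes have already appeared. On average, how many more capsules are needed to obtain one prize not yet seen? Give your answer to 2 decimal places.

8.00

Each capsule yields a new prize with probability (8-7)/8 = 1/8, so the wait is geometric with mean 8/1.
E = 8/1 = 8.000.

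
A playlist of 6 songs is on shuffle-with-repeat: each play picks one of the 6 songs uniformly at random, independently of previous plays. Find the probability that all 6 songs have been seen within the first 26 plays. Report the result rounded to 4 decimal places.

Let A_i be the event that song i is missing after 26 plays. By inclusion–exclusion on the A_i,
P(all seen) = Σ_{j=0}^{6} (-1)^j C(6,j)((6-j)/6)^26
= 1.00000 - 0.05241 + 0.00040 - 0.00000 + 0.00000 - 0.00000 + 0.00000
= 0.94798.

0.9480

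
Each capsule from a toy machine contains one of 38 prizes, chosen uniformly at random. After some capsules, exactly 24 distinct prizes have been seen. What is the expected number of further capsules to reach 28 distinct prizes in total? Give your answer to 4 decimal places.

With k distinct prizes already seen, the next new one takes an expected 38/(38-k) capsules.
Sum over k = 24,...,27: E = 38/14 + 38/13 + 38/12 + 38/11 = 12.25857.

12.2586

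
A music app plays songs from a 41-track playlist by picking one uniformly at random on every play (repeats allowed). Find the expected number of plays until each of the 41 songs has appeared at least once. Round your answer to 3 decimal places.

176.420

After k distinct songs have appeared, the next play gives a new one with probability (41-k)/41, so the expected wait for the (k+1)-th is 41/(41-k).
E[T] = 41/41 + 41/40 + 41/39 + ... + 41/2 + 41/1 = 41·H_{41}.
H_{41} = 4.3029, so E[T] = 176.4203.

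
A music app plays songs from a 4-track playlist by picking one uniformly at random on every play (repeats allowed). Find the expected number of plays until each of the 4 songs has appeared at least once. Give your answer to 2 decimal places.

8.33

The wait to go from k to k+1 distinct songs is geometric with mean 4/(4-k).
E[T] = 4/4 + 4/3 + 4/2 + 4/1 = 4·H_{4}.
H_{4} = 2.083, so E[T] = 8.333.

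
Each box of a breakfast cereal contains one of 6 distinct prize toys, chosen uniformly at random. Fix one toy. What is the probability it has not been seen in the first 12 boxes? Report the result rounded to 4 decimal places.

0.1122

Each box misses the fixed toy with probability (6-1)/6 = 5/6, independently.
P(still missing after 12) = (5/6)^12 = 0.11216.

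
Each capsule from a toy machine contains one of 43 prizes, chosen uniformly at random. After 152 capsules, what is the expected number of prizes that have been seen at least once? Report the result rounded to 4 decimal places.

For each prize, P(seen in 152 capsules) = 1 - (42/43)^152 = 0.97203.
By linearity of expectation, E[distinct seen] = 43·(1 - (42/43)^152) = 41.79731.

41.7973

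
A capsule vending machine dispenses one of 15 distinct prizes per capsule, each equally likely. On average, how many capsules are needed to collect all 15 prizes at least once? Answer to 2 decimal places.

49.77

Split into phases: going from k distinct to k+1 distinct takes on average 15/(15-k) capsules.
E[T] = 15/15 + 15/14 + 15/13 + ... + 15/2 + 15/1 = 15·H_{15}.
H_{15} = 3.318, so E[T] = 49.773.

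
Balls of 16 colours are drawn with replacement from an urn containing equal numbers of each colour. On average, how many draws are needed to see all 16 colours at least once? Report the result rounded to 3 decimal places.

54.092

Split into phases: going from k distinct to k+1 distinct takes on average 16/(16-k) draws.
E[T] = 16/16 + 16/15 + 16/14 + ... + 16/2 + 16/1 = 16·H_{16}.
H_{16} = 3.3807, so E[T] = 54.0917.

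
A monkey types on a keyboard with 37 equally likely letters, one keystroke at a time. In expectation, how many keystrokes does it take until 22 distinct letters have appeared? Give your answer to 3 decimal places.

With k distinct letters already seen, the next new one arrives after an expected 37/(37-k) keystrokes.
Sum over k = 0,...,21: E = 37/37 + 37/36 + 37/35 + ... + 37/17 + 37/16 = 32.6842.

32.684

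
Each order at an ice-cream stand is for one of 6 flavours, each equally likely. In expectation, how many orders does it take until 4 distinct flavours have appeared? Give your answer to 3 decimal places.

5.700

With k distinct flavours already seen, the next new one arrives after an expected 6/(6-k) orders.
Sum over k = 0,...,3: E = 6/6 + 6/5 + 6/4 + 6/3 = 5.7000.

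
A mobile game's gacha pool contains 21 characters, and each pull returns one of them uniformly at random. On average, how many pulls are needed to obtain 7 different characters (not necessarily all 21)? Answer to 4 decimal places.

8.2697

Going from k to k+1 distinct takes a geometric number of pulls with mean 21/(21-k).
Sum over k = 0,...,6: E = 21/21 + 21/20 + 21/19 + ... + 21/16 + 21/15 = 8.26972.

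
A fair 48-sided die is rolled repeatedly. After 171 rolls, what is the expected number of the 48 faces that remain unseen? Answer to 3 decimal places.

1.311

For each face, P(unseen after 171) = (47/48)^171 = 0.0273.
By linearity of expectation, E[unseen] = 48·(47/48)^171 = 1.3114.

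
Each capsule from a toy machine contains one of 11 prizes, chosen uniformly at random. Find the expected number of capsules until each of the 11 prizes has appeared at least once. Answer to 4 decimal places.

The wait to go from k to k+1 distinct prizes is geometric with mean 11/(11-k).
E[T] = 11/11 + 11/10 + 11/9 + ... + 11/2 + 11/1 = 11·H_{11}.
H_{11} = 3.01988, so E[T] = 33.21865.

33.2187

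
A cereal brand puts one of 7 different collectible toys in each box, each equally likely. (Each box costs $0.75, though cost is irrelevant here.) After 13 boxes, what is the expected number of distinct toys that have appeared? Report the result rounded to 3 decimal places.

For each toy, P(seen in 13 boxes) = 1 - (6/7)^13 = 0.8652.
By linearity of expectation, E[distinct seen] = 7·(1 - (6/7)^13) = 6.0564.

6.056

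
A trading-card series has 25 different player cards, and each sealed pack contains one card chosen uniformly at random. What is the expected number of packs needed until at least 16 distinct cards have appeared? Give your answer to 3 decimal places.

With k distinct cards already seen, the next new one arrives after an expected 25/(25-k) packs.
Sum over k = 0,...,15: E = 25/25 + 25/24 + 25/23 + ... + 25/11 + 25/10 = 24.6747.

24.675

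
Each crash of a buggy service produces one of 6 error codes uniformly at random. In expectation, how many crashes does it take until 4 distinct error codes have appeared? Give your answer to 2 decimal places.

With k distinct error codes already seen, the next new one arrives after an expected 6/(6-k) crashes.
Sum over k = 0,...,3: E = 6/6 + 6/5 + 6/4 + 6/3 = 5.700.

5.70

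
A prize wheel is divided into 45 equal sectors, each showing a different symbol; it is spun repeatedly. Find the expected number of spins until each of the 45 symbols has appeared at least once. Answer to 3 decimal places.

197.773

After k distinct symbols have appeared, the next spin gives a new one with probability (45-k)/45, so the expected wait for the (k+1)-th is 45/(45-k).
E[T] = 45/45 + 45/44 + 45/43 + ... + 45/2 + 45/1 = 45·H_{45}.
H_{45} = 4.3949, so E[T] = 197.7727.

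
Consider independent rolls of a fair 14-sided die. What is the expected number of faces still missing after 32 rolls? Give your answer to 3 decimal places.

For each face, P(unseen after 32) = (13/14)^32 = 0.0933.
By linearity of expectation, E[unseen] = 14·(13/14)^32 = 1.3068.

1.307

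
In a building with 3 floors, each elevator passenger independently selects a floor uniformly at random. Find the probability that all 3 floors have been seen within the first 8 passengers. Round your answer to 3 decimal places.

0.883

Let A_i be the event that floor i is missing after 8 passengers. By inclusion–exclusion on the A_i,
P(all seen) = Σ_{j=0}^{3} (-1)^j C(3,j)((3-j)/3)^8
= 1.0000 - 0.1171 + 0.0005 - 0.0000
= 0.8834.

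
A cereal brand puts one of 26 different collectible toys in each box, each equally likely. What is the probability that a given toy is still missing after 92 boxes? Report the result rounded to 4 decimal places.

0.0271

Each box misses the fixed toy with probability (26-1)/26 = 25/26, independently.
P(still missing after 92) = (25/26)^92 = 0.02710.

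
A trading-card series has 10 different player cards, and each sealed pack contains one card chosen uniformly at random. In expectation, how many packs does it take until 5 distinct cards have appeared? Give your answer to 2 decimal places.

6.46

With k distinct cards already seen, the next new one arrives after an expected 10/(10-k) packs.
Sum over k = 0,...,4: E = 10/10 + 10/9 + 10/8 + 10/7 + 10/6 = 6.456.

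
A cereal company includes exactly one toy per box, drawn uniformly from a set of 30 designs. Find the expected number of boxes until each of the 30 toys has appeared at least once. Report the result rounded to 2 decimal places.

119.85

Split into phases: going from k distinct to k+1 distinct takes on average 30/(30-k) boxes.
E[T] = 30/30 + 30/29 + 30/28 + ... + 30/2 + 30/1 = 30·H_{30}.
H_{30} = 3.995, so E[T] = 119.850.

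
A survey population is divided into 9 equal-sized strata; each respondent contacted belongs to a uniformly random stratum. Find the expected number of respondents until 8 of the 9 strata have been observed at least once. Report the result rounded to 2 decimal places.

With k distinct strata already seen, the next new one arrives after an expected 9/(9-k) respondents.
Sum over k = 0,...,7: E = 9/9 + 9/8 + 9/7 + ... + 9/3 + 9/2 = 16.461.

16.46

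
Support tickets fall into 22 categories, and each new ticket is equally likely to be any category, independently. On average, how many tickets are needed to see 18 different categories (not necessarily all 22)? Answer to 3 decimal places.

Going from k to k+1 distinct takes a geometric number of tickets with mean 22/(22-k).
Sum over k = 0,...,17: E = 22/22 + 22/21 + 22/20 + ... + 22/6 + 22/5 = 35.3646.

35.365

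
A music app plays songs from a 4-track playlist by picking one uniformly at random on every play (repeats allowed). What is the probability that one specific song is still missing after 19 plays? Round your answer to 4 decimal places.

On each play the fixed song fails to appear with probability 3/4.
P(still missing after 19) = (3/4)^19 = 0.00423.

0.0042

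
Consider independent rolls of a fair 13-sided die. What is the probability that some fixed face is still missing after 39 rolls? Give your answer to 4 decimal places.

0.0441

Each roll misses the fixed face with probability (13-1)/13 = 12/13, independently.
P(still missing after 39) = (12/13)^39 = 0.04408.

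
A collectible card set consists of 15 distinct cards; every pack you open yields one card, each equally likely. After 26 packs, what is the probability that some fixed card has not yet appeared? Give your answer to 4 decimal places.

0.1663

Each pack misses the fixed card with probability (15-1)/15 = 14/15, independently.
P(still missing after 26) = (14/15)^26 = 0.16632.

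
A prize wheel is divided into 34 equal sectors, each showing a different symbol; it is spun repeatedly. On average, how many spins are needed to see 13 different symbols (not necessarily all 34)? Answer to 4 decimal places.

16.0769

With k distinct symbols already seen, the next new one arrives after an expected 34/(34-k) spins.
Sum over k = 0,...,12: E = 34/34 + 34/33 + 34/32 + ... + 34/23 + 34/22 = 16.07694.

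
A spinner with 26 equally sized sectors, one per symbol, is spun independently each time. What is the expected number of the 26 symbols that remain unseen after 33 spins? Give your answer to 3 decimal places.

7.126

For each symbol, P(unseen after 33) = (25/26)^33 = 0.2741.
By linearity of expectation, E[unseen] = 26·(25/26)^33 = 7.1264.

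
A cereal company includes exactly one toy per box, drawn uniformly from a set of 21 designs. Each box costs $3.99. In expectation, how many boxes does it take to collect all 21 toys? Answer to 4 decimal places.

Split into phases: going from k distinct to k+1 distinct takes on average 21/(21-k) boxes.
E[T] = 21/21 + 21/20 + 21/19 + ... + 21/2 + 21/1 = 21·H_{21}.
H_{21} = 3.64536, so E[T] = 76.55253.

76.5525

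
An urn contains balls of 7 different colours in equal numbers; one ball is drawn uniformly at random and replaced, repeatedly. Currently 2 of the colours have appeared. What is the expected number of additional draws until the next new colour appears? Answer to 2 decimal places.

Each draw yields a new colour with probability (7-2)/7 = 5/7, so the wait is geometric with mean 7/5.
E = 7/5 = 1.400.

1.40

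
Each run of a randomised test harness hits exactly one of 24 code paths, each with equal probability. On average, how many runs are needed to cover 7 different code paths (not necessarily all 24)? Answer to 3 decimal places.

Going from k to k+1 distinct takes a geometric number of runs with mean 24/(24-k).
Sum over k = 0,...,6: E = 24/24 + 24/23 + 24/22 + ... + 24/19 + 24/18 = 8.0737.

8.074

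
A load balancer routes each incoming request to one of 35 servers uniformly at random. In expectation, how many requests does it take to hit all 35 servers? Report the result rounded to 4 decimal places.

The wait to go from k to k+1 distinct servers is geometric with mean 35/(35-k).
E[T] = 35/35 + 35/34 + 35/33 + ... + 35/2 + 35/1 = 35·H_{35}.
H_{35} = 4.14678, so E[T] = 145.13735.

145.1373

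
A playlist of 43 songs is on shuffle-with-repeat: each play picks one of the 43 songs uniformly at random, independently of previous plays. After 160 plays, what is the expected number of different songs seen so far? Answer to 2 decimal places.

42.00

For each song, P(seen in 160 plays) = 1 - (42/43)^160 = 0.977.
By linearity of expectation, E[distinct seen] = 43·(1 - (42/43)^160) = 42.004.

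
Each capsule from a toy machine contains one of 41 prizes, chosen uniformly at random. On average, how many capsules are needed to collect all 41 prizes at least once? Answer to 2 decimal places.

The wait to go from k to k+1 distinct prizes is geometric with mean 41/(41-k).
E[T] = 41/41 + 41/40 + 41/39 + ... + 41/2 + 41/1 = 41·H_{41}.
H_{41} = 4.303, so E[T] = 176.420.

176.42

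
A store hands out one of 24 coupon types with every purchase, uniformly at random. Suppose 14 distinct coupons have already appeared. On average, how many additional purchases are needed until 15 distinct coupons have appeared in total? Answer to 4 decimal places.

The wait to go from k to k+1 distinct coupons is geometric with mean 24/(24-k).
Only the k = 14 term is needed: E = 24/10 = 2.40000.

2.4000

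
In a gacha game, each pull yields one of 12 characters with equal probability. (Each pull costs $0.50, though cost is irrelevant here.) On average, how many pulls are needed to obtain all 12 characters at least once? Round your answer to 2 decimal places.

The wait to go from k to k+1 distinct characters is geometric with mean 12/(12-k).
E[T] = 12/12 + 12/11 + 12/10 + ... + 12/2 + 12/1 = 12·H_{12}.
H_{12} = 3.103, so E[T] = 37.239.

37.24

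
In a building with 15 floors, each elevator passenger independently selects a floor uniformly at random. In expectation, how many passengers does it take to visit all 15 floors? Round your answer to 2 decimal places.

49.77

The wait to go from k to k+1 distinct floors is geometric with mean 15/(15-k).
E[T] = 15/15 + 15/14 + 15/13 + ... + 15/2 + 15/1 = 15·H_{15}.
H_{15} = 3.318, so E[T] = 49.773.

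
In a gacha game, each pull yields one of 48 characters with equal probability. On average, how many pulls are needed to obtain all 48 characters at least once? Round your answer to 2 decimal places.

The wait to go from k to k+1 distinct characters is geometric with mean 48/(48-k).
E[T] = 48/48 + 48/47 + 48/46 + ... + 48/2 + 48/1 = 48·H_{48}.
H_{48} = 4.459, so E[T] = 214.022.

214.02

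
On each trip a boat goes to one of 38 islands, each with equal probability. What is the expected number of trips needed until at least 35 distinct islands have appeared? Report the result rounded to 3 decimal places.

90.994

With k distinct islands already seen, the next new one arrives after an expected 38/(38-k) trips.
Sum over k = 0,...,34: E = 38/38 + 38/37 + 38/36 + ... + 38/5 + 38/4 = 90.9936.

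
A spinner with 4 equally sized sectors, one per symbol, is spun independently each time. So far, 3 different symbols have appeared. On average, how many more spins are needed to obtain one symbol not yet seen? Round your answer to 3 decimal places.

The number of spins until the next new symbol is geometric with success probability 1/4, so its mean is 4/1.
E = 4/1 = 4.0000.

4.000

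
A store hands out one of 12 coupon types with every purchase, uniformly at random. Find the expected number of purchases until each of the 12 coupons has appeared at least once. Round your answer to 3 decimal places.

Split into phases: going from k distinct to k+1 distinct takes on average 12/(12-k) purchases.
E[T] = 12/12 + 12/11 + 12/10 + ... + 12/2 + 12/1 = 12·H_{12}.
H_{12} = 3.1032, so E[T] = 37.2385.

37.239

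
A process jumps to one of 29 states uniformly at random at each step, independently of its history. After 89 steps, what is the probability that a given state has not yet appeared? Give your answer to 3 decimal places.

Each step misses the fixed state with probability (29-1)/29 = 28/29, independently.
P(still missing after 89) = (28/29)^89 = 0.0440.

0.044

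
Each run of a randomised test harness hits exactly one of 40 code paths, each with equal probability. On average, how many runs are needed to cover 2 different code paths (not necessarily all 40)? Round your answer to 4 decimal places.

2.0256

With k distinct code paths already seen, the next new one arrives after an expected 40/(40-k) runs.
Sum over k = 0,...,1: E = 40/40 + 40/39 = 2.02564.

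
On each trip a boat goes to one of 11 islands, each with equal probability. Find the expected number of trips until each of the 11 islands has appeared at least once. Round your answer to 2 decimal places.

33.22

After k distinct islands have appeared, the next trip gives a new one with probability (11-k)/11, so the expected wait for the (k+1)-th is 11/(11-k).
E[T] = 11/11 + 11/10 + 11/9 + ... + 11/2 + 11/1 = 11·H_{11}.
H_{11} = 3.020, so E[T] = 33.219.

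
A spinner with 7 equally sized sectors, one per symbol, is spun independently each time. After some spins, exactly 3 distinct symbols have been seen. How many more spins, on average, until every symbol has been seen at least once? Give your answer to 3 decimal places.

14.583

The wait to go from k to k+1 distinct symbols is geometric with mean 7/(7-k).
Sum over k = 3,...,6: E = 7/4 + 7/3 + 7/2 + 7/1 = 14.5833.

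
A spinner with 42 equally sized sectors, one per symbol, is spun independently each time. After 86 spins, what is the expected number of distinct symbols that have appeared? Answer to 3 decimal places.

For each symbol, P(seen in 86 spins) = 1 - (41/42)^86 = 0.8741.
By linearity of expectation, E[distinct seen] = 42·(1 - (41/42)^86) = 36.7128.

36.713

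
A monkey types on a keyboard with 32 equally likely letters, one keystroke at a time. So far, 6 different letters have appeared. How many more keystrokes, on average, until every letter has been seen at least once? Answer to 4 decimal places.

123.3414

From k distinct to k+1 distinct takes on average 32/(32-k) keystrokes.
Sum over k = 6,...,31: E = 32/26 + 32/25 + 32/24 + ... + 32/2 + 32/1 = 123.34143.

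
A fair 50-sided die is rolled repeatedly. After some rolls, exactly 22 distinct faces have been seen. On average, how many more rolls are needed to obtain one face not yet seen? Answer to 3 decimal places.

Each roll yields a new face with probability (50-22)/50 = 28/50, so the wait is geometric with mean 50/28.
E = 50/28 = 1.7857.

1.786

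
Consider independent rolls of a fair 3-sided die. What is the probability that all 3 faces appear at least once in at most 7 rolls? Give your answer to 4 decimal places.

By inclusion–exclusion over which faces are missing,
P(all seen) = Σ_{j=0}^{3} (-1)^j C(3,j)((3-j)/3)^7
= 1.00000 - 0.17558 + 0.00137 - 0.00000
= 0.82579.

0.8258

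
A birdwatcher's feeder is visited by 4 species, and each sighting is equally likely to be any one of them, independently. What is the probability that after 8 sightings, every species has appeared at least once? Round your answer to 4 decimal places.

Let A_i be the event that species i is missing after 8 sightings. By inclusion–exclusion on the A_i,
P(all seen) = Σ_{j=0}^{4} (-1)^j C(4,j)((4-j)/4)^8
= 1.00000 - 0.40045 + 0.02344 - 0.00006 + 0.00000
= 0.62292.

0.6229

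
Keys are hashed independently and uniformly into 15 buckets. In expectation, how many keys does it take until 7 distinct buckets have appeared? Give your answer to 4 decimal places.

9.0056

With k distinct buckets already seen, the next new one arrives after an expected 15/(15-k) keys.
Sum over k = 0,...,6: E = 15/15 + 15/14 + 15/13 + ... + 15/10 + 15/9 = 9.00558.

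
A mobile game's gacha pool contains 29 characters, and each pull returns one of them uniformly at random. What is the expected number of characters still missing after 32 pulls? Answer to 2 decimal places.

For each character, P(unseen after 32) = (28/29)^32 = 0.325.
By linearity of expectation, E[unseen] = 29·(28/29)^32 = 9.435.

9.43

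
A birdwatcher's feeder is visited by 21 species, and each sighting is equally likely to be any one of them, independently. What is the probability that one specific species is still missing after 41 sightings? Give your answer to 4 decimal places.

Each sighting misses the fixed species with probability (21-1)/21 = 20/21, independently.
P(still missing after 41) = (20/21)^41 = 0.13528.

0.1353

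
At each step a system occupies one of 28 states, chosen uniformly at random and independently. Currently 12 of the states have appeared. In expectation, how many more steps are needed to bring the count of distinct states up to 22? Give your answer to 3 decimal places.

From k distinct to k+1 distinct takes on average 28/(28-k) steps.
Sum over k = 12,...,21: E = 28/16 + 28/15 + 28/14 + ... + 28/8 + 28/7 = 26.0604.

26.060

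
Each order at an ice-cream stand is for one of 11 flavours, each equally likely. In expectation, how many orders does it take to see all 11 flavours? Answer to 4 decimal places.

Split into phases: going from k distinct to k+1 distinct takes on average 11/(11-k) orders.
E[T] = 11/11 + 11/10 + 11/9 + ... + 11/2 + 11/1 = 11·H_{11}.
H_{11} = 3.01988, so E[T] = 33.21865.

33.2187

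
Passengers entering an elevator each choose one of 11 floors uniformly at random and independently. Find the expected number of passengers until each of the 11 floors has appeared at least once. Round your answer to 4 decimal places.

33.2187

Split into phases: going from k distinct to k+1 distinct takes on average 11/(11-k) passengers.
E[T] = 11/11 + 11/10 + 11/9 + ... + 11/2 + 11/1 = 11·H_{11}.
H_{11} = 3.01988, so E[T] = 33.21865.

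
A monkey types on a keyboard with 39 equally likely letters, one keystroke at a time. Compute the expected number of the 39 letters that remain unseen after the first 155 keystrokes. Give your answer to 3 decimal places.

0.696

For each letter, P(unseen after 155) = (38/39)^155 = 0.0178.
By linearity of expectation, E[unseen] = 39·(38/39)^155 = 0.6958.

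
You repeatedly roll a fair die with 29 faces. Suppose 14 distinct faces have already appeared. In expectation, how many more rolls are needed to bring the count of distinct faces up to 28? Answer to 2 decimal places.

From k distinct to k+1 distinct takes on average 29/(29-k) rolls.
Sum over k = 14,...,27: E = 29/15 + 29/14 + 29/13 + ... + 29/3 + 29/2 = 67.229.

67.23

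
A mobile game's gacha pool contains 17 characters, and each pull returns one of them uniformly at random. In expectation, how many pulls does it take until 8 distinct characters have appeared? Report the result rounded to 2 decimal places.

Going from k to k+1 distinct takes a geometric number of pulls with mean 17/(17-k).
Sum over k = 0,...,7: E = 17/17 + 17/16 + 17/15 + ... + 17/11 + 17/10 = 10.380.

10.38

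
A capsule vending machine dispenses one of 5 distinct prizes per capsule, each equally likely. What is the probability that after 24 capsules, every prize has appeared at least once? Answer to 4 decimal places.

0.9764

Let A_i be the event that prize i is missing after 24 capsules. By inclusion–exclusion on the A_i,
P(all seen) = Σ_{j=0}^{5} (-1)^j C(5,j)((5-j)/5)^24
= 1.00000 - 0.02361 + 0.00005 - 0.00000 + 0.00000 - 0.00000
= 0.97644.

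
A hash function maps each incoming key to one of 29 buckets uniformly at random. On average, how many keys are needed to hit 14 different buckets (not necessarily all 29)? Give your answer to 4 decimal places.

With k distinct buckets already seen, the next new one arrives after an expected 29/(29-k) keys.
Sum over k = 0,...,13: E = 29/29 + 29/28 + 29/27 + ... + 29/17 + 29/16 = 18.65932.

18.6593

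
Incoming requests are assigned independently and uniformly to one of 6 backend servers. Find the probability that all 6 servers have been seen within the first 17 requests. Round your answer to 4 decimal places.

Let A_i be the event that server i is missing after 17 requests. By inclusion–exclusion on the A_i,
P(all seen) = Σ_{j=0}^{6} (-1)^j C(6,j)((6-j)/6)^17
= 1.00000 - 0.27044 + 0.01522 - 0.00015 + 0.00000 - 0.00000 + 0.00000
= 0.74463.

0.7446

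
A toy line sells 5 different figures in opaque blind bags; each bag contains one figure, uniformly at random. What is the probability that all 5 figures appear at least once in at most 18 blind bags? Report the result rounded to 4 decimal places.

By inclusion–exclusion over which figures are missing,
P(all seen) = Σ_{j=0}^{5} (-1)^j C(5,j)((5-j)/5)^18
= 1.00000 - 0.09007 + 0.00102 - 0.00000 + 0.00000 - 0.00000
= 0.91094.

0.9109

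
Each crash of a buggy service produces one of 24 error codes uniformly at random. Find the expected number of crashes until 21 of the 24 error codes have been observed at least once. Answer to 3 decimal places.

With k distinct error codes already seen, the next new one arrives after an expected 24/(24-k) crashes.
Sum over k = 0,...,20: E = 24/24 + 24/23 + 24/22 + ... + 24/5 + 24/4 = 46.6230.

46.623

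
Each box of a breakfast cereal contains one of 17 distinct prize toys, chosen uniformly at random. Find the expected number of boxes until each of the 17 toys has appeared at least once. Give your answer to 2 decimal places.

58.47

Split into phases: going from k distinct to k+1 distinct takes on average 17/(17-k) boxes.
E[T] = 17/17 + 17/16 + 17/15 + ... + 17/2 + 17/1 = 17·H_{17}.
H_{17} = 3.440, so E[T] = 58.472.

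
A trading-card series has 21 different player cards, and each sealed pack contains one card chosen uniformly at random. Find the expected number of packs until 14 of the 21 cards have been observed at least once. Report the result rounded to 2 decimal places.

22.10

Going from k to k+1 distinct takes a geometric number of packs with mean 21/(21-k).
Sum over k = 0,...,13: E = 21/21 + 21/20 + 21/19 + ... + 21/9 + 21/8 = 22.103.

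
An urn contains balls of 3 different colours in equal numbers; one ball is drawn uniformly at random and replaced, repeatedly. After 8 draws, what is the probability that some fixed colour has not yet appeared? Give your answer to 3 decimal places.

0.039

Each draw misses the fixed colour with probability (3-1)/3 = 2/3, independently.
P(still missing after 8) = (2/3)^8 = 0.0390.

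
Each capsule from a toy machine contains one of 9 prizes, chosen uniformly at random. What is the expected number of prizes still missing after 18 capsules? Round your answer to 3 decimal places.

For each prize, P(unseen after 18) = (8/9)^18 = 0.1200.
By linearity of expectation, E[unseen] = 9·(8/9)^18 = 1.0802.

1.080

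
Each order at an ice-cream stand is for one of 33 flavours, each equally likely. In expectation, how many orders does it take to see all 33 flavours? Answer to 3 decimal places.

134.930

Split into phases: going from k distinct to k+1 distinct takes on average 33/(33-k) orders.
E[T] = 33/33 + 33/32 + 33/31 + ... + 33/2 + 33/1 = 33·H_{33}.
H_{33} = 4.0888, so E[T] = 134.9303.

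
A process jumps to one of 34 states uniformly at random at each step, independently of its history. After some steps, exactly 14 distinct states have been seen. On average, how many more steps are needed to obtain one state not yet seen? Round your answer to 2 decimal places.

Each step yields a new state with probability (34-14)/34 = 20/34, so the wait is geometric with mean 34/20.
E = 34/20 = 1.700.

1.70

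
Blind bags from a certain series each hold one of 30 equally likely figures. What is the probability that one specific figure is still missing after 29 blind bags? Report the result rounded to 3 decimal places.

0.374

On each blind bag the fixed figure fails to appear with probability 29/30.
P(still missing after 29) = (29/30)^29 = 0.3741.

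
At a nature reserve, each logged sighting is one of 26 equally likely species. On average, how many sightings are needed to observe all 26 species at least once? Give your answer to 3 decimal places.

The wait to go from k to k+1 distinct species is geometric with mean 26/(26-k).
E[T] = 26/26 + 26/25 + 26/24 + ... + 26/2 + 26/1 = 26·H_{26}.
H_{26} = 3.8544, so E[T] = 100.2149.

100.215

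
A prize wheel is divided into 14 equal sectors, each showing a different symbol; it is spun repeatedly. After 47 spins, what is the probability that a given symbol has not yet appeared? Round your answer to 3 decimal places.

0.031

On each spin the fixed symbol fails to appear with probability 13/14.
P(still missing after 47) = (13/14)^47 = 0.0307.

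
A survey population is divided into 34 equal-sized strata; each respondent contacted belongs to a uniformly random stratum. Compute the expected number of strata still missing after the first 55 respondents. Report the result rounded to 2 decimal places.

For each stratum, P(unseen after 55) = (33/34)^55 = 0.194.
By linearity of expectation, E[unseen] = 34·(33/34)^55 = 6.583.

6.58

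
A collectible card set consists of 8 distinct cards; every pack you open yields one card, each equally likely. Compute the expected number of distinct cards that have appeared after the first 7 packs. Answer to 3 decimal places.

4.858

For each card, P(seen in 7 packs) = 1 - (7/8)^7 = 0.6073.
By linearity of expectation, E[distinct seen] = 8·(1 - (7/8)^7) = 4.8584.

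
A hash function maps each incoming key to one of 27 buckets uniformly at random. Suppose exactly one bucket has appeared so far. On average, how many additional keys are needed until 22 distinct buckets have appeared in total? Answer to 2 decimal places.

The wait to go from k to k+1 distinct buckets is geometric with mean 27/(27-k).
Sum over k = 1,...,21: E = 27/26 + 27/25 + 27/24 + ... + 27/7 + 27/6 = 42.419.

42.42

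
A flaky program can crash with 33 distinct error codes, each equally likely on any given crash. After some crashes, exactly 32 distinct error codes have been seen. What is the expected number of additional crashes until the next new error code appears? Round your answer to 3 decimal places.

The number of crashes until the next new error code is geometric with success probability 1/33, so its mean is 33/1.
E = 33/1 = 33.0000.

33.000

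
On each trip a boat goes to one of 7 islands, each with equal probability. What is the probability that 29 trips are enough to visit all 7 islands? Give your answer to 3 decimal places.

By inclusion–exclusion over which islands are missing,
P(all seen) = Σ_{j=0}^{7} (-1)^j C(7,j)((7-j)/7)^29
= 1.0000 - 0.0801 + 0.0012 - 0.0000 + 0.0000 - 0.0000 + 0.0000 - 0.0000
= 0.9211.

0.921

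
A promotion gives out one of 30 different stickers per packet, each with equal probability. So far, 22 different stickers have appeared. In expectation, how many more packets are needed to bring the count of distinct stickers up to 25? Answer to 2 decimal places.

13.04

With k distinct stickers already seen, the next new one takes an expected 30/(30-k) packets.
Sum over k = 22,...,24: E = 30/8 + 30/7 + 30/6 = 13.036.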